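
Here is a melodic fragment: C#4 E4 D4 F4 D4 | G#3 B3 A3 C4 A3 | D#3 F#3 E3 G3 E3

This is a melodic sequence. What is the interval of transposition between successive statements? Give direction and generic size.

down a 4th

The 5-note cells begin on C#4, G#3, D#3 — each down a 4th from the last.
C#4 to G#3 is down a 4th.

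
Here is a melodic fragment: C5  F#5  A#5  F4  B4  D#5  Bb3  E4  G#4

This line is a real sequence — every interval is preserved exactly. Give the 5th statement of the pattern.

Taking 3-note groups, the heads are C5, F4, Bb3: the pattern moves down a 5th.
Carrying on: Eb3 → Ab2.
From Ab2 the exact shape gives Ab2 D3 F#3.

Ab2 D3 F#3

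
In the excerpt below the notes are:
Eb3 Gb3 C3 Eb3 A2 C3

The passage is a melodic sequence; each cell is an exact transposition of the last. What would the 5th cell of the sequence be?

The 2-note cells begin on Eb3, C3, A2 — each down a 3rd from the last.
Extending down a 3rd: F#2 → D#2.
From D#2 the exact shape gives D#2 F#2.

D#2 F#2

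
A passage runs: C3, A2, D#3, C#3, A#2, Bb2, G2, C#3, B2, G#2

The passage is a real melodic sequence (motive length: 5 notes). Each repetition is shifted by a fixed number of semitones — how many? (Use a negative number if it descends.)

-2

Taking 5-note groups, the heads are C3, Bb2: the pattern moves down a 2nd.
Counting half-steps from C3 to Bb2: -2.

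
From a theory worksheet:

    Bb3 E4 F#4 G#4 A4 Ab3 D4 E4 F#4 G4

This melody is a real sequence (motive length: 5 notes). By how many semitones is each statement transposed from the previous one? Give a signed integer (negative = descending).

-2

Taking 5-note groups, the heads are Bb3, Ab3: the pattern moves down a 2nd.
Bb3 to Ab3 spans -2 semitones.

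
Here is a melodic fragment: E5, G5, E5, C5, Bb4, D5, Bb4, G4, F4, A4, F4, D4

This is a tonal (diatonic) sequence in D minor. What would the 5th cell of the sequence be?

G3 Bb3 G3 E3

The 4-note cells begin on E5, Bb4, F4 — each down a 4th from the last.
Carrying on: C4 → G3.
Statement 5 starts on G3 and keeps the same diatonic contour: G3 Bb3 G3 E3.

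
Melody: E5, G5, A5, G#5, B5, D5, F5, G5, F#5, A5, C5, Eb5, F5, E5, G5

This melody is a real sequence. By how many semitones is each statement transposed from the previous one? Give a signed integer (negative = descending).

With a 5-note motive the entries are E5, D5, C5, each down a 2nd from the previous.
E5→D5 is 74 − 76 = -2 semitones.

-2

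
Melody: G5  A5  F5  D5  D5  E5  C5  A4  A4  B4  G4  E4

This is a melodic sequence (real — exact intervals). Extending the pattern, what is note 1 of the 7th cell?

Grouping in 4s, the 1st note of each cell is G5, D5, A4.
Extending down a 4th: E4 → B3 → F#3 → C#3.

C#3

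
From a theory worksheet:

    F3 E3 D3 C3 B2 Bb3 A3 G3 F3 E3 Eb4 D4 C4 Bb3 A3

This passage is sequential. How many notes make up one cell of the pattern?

5

There are 15 notes; a 5-note unit gives 3 cells:
F3 E3 D3 C3 B2 | Bb3 A3 G3 F3 E3 | Eb4 D4 C4 Bb3 A3
Every group is a transposition up a 4th of the one before; no shorter unit works.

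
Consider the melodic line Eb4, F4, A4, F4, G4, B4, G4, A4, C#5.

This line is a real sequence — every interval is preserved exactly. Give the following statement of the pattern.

The 3-note cells begin on Eb4, F4, G4 — each up a 2nd from the last.
From A4 the exact shape gives A4 B4 D#5.

A4 B4 D#5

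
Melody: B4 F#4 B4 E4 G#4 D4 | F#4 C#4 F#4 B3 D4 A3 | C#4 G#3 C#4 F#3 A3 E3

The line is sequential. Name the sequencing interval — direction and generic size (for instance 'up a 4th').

down a 4th

Taking 6-note groups, the heads are B4, F#4, C#4: the pattern moves down a 4th.
B4 to F#4 is down a 4th.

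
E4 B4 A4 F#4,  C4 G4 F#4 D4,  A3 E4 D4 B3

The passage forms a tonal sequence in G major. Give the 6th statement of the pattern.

Taking 4-note groups, the heads are E4, C4, A3: the pattern moves down a 3rd.
Carrying on: F#3 → D3 → B2.
Statement 6 starts on B2 and keeps the same diatonic contour: B2 F#3 E3 C3.

B2 F#3 E3 C3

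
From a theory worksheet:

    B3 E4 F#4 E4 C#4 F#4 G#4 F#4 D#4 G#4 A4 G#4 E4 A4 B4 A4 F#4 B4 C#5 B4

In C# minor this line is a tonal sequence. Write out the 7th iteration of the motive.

Unit = 4 notes; the statements start on B3, C#4, D#4, E4, F#4, moving up a 2nd each time.
Continuing the starts: G#4 → A4.
From A4 the diatonic shape gives A4 D#5 E5 D#5.

A4 D#5 E5 D#5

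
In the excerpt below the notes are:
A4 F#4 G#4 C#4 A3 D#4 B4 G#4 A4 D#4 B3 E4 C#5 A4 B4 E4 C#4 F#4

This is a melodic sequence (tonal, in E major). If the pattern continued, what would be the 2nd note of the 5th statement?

With 6-note cells, note 2 of each statement runs F#4, G#4, A4.
Each moves up a 2nd. Continuing: B4 → C#5.

C#5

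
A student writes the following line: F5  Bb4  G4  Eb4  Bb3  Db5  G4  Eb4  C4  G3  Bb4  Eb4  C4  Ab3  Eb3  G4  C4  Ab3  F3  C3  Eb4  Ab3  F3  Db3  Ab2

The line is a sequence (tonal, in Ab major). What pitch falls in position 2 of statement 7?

With 5-note cells, note 2 of each statement runs Bb4, G4, Eb4, C4, Ab3.
Carrying that down a 3rd forward: F3 → Db3.

Db3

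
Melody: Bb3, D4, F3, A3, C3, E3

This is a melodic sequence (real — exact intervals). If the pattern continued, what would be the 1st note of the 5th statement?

D2

The unit is 2 notes. Position-1 pitches of the 3 shown cells: Bb3, F3, C3.
Extending down a 4th: G2 → D2.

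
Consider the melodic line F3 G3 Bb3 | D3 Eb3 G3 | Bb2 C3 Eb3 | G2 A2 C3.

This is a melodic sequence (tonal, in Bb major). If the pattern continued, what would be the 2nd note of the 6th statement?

D2

Grouping in 3s, the 2nd note of each cell is G3, Eb3, C3, A2.
Each moves down a 3rd. Continuing: F2 → D2.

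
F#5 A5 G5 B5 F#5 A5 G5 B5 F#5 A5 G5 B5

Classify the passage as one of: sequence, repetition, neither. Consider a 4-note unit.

Each 4-note cell is identical (F#5 A5 G5 B5), restated at the same pitch.

repetition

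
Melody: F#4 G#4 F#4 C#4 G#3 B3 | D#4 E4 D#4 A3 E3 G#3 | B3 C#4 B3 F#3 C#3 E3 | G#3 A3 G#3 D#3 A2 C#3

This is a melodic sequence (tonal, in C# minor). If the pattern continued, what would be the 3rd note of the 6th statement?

Grouping in 6s, the 3rd note of each cell is F#4, D#4, B3, G#3.
Extending down a 3rd: E3 → C#3.

C#3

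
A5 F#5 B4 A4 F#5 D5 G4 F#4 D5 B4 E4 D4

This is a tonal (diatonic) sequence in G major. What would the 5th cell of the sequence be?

G4 E4 A3 G3

Taking 4-note groups, the heads are A5, F#5, D5: the pattern moves down a 3rd.
Carrying on: B4 → G4.
From G4 the diatonic shape gives G4 E4 A3 G3.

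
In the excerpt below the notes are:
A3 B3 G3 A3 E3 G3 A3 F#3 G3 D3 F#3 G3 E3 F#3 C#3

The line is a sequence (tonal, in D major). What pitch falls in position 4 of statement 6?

C#3

The unit is 5 notes. Position-4 pitches of the 3 shown cells: A3, G3, F#3.
Carrying that down a 2nd forward: E3 → D3 → C#3.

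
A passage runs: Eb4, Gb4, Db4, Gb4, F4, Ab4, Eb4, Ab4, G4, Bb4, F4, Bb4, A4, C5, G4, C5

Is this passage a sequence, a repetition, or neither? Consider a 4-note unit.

sequence

Each 4-note cell is the previous one transposed up a 2nd.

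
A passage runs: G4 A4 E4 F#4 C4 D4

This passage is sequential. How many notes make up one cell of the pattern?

2

6 notes total. Splitting into 3 groups of 2:
G4 A4 | E4 F#4 | C4 D4
That's a consistent down a 3rd shift per cell, and no other grouping gives one.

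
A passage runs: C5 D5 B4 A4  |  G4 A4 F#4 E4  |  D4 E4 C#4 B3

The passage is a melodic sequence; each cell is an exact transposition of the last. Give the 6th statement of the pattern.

Unit = 4 notes; the statements start on C5, G4, D4, moving down a 4th each time.
Continuing the starts: A3 → E3 → B2.
From B2 the exact shape gives B2 C#3 A#2 G#2.

B2 C#3 A#2 G#2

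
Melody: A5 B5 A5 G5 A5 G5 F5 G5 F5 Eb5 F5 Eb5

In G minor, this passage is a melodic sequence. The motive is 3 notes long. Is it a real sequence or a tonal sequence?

real

Each cell has the same semitone pattern (2, -2) — intervals are preserved exactly.
And B5 lies outside G minor, so the sequence is real rather than tonal.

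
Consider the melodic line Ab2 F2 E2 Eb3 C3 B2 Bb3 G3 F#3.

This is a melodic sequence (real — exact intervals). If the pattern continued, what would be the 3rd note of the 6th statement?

Grouping in 3s, the 3rd note of each cell is E2, B2, F#3.
Extending up a 5th: C#4 → G#4 → D#5.

D#5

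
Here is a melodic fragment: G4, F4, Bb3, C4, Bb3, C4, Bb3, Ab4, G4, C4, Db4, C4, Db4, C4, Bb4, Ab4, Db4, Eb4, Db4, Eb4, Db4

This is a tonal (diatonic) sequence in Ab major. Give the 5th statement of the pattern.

With a 7-note motive the entries are G4, Ab4, Bb4, each up a 2nd from the previous.
Extending up a 2nd: C5 → Db5.
So cell 5 is Db5 C5 F4 G4 F4 G4 F4.

Db5 C5 F4 G4 F4 G4 F4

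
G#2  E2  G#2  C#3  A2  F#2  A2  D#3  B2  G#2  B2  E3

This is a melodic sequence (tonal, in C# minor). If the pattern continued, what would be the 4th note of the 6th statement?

A3

Grouping in 4s, the 4th note of each cell is C#3, D#3, E3.
Each moves up a 2nd. Continuing: F#3 → G#3 → A3.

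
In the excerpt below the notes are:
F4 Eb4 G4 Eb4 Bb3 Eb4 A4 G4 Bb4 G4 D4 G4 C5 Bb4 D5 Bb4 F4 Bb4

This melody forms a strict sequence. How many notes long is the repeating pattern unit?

6

18 notes total. Splitting into 3 groups of 6:
F4 Eb4 G4 Eb4 Bb3 Eb4 | A4 G4 Bb4 G4 D4 G4 | C5 Bb4 D5 Bb4 F4 Bb4
Every group is a transposition up a 3rd of the one before; no shorter unit works.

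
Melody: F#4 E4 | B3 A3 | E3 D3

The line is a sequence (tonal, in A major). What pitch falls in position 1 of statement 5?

D2

With 2-note cells, note 1 of each statement runs F#4, B3, E3.
Each moves down a 5th. Continuing: A2 → D2.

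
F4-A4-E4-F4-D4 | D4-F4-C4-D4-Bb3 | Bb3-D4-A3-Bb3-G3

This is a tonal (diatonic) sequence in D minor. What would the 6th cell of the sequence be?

With a 5-note motive the entries are F4, D4, Bb3, each down a 3rd from the previous.
Carrying on: G3 → E3 → C3.
From C3 the diatonic shape gives C3 E3 Bb2 C3 A2.

C3 E3 Bb2 C3 A2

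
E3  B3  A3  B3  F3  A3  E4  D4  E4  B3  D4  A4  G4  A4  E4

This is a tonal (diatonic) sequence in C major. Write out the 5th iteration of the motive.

Unit = 5 notes; the statements start on E3, A3, D4, moving up a 4th each time.
Extending up a 4th: G4 → C5.
So cell 5 is C5 G5 F5 G5 D5.

C5 G5 F5 G5 D5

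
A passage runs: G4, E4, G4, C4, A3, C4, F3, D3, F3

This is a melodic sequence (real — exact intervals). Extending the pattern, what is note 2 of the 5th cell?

The unit is 3 notes. Position-2 pitches of the 3 shown cells: E4, A3, D3.
Extending down a 5th: G2 → C2.

C2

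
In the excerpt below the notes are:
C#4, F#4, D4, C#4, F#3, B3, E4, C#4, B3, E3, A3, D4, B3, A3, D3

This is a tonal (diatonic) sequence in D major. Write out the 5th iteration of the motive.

With a 5-note motive the entries are C#4, B3, A3, each down a 2nd from the previous.
Carrying on: G3 → F#3.
Statement 5 starts on F#3 and keeps the same diatonic contour: F#3 B3 G3 F#3 B2.

F#3 B3 G3 F#3 B2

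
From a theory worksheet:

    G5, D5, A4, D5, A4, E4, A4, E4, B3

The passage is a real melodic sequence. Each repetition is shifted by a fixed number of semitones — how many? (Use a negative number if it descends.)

-5

Unit = 3 notes; the statements start on G5, D5, A4, moving down a 4th each time.
G5→D5 is 74 − 79 = -5 semitones.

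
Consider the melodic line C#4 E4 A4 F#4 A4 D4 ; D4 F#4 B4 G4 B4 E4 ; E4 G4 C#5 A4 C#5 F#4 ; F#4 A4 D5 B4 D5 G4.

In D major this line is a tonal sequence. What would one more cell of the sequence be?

With a 6-note motive the entries are C#4, D4, E4, F#4, each up a 2nd from the previous.
From G4 the diatonic shape gives G4 B4 E5 C#5 E5 A4.

G4 B4 E5 C#5 E5 A4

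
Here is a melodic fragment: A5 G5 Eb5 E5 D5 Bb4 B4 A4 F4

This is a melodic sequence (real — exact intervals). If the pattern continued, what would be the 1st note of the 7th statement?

The unit is 3 notes. Position-1 pitches of the 3 shown cells: A5, E5, B4.
Extending down a 4th: F#4 → C#4 → G#3 → D#3.

D#3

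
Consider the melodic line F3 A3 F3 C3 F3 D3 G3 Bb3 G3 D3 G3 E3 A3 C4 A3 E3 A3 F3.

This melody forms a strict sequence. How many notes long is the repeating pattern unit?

6

18 notes total. Splitting into 3 groups of 6:
F3 A3 F3 C3 F3 D3 | G3 Bb3 G3 D3 G3 E3 | A3 C4 A3 E3 A3 F3
That's a consistent up a 2nd shift per cell, and no other grouping gives one.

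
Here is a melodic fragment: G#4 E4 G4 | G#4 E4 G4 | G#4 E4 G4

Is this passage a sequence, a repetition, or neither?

repetition

Each 3-note cell is identical (G#4 E4 G4), restated at the same pitch.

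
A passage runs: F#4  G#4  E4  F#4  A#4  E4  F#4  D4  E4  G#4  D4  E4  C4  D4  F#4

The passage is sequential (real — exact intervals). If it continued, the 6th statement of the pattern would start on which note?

Ab3

Unit = 5 notes; the statements start on F#4, E4, D4, moving down a 2nd each time.
Extending the heads down a 2nd: C4 → Bb3 → Ab3.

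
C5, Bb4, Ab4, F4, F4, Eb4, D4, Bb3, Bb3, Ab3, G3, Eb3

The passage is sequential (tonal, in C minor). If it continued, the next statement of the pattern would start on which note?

The 4-note cells begin on C5, F4, Bb3 — each down a 5th from the last.
One more step down a 5th gives Eb3.

Eb3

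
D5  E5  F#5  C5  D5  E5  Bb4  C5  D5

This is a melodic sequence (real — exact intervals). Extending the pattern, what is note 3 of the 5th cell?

With 3-note cells, note 3 of each statement runs F#5, E5, D5.
Carrying that down a 2nd forward: C5 → Bb4.

Bb4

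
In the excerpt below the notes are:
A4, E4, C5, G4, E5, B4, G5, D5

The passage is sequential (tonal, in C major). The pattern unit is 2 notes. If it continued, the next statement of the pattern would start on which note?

B5

Taking 2-note groups, the heads are A4, C5, E5, G5: the pattern moves up a 3rd.
The next head, up a 3rd from G5, is B5.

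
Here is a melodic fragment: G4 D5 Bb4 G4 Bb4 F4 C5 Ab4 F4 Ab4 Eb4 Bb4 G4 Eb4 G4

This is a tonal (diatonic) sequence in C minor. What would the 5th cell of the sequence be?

C4 G4 Eb4 C4 Eb4

Unit = 5 notes; the statements start on G4, F4, Eb4, moving down a 2nd each time.
Extending down a 2nd: D4 → C4.
From C4 the diatonic shape gives C4 G4 Eb4 C4 Eb4.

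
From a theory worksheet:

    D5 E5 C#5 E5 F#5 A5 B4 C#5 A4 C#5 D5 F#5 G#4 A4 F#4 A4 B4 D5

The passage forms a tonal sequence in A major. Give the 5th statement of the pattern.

Unit = 6 notes; the statements start on D5, B4, G#4, moving down a 3rd each time.
Continuing the starts: E4 → C#4.
So cell 5 is C#4 D4 B3 D4 E4 G#4.

C#4 D4 B3 D4 E4 G#4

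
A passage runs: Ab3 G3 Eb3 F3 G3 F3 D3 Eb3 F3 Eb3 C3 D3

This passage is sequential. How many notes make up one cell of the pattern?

4

12 notes total. Splitting into 3 groups of 4:
Ab3 G3 Eb3 F3 | G3 F3 D3 Eb3 | F3 Eb3 C3 D3
Every group is a transposition down a 2nd of the one before; no shorter unit works.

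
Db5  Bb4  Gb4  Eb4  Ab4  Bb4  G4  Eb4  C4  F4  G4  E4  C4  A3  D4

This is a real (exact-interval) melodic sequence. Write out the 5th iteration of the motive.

The 5-note cells begin on Db5, Bb4, G4 — each down a 3rd from the last.
Extending down a 3rd: E4 → C#4.
From C#4 the exact shape gives C#4 A#3 F#3 D#3 G#3.

C#4 A#3 F#3 D#3 G#3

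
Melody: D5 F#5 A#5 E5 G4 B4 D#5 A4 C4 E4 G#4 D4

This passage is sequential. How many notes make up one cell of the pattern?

4

There are 12 notes; a 4-note unit gives 3 cells:
D5 F#5 A#5 E5 | G4 B4 D#5 A4 | C4 E4 G#4 D4
That's a consistent down a 5th shift per cell, and no other grouping gives one.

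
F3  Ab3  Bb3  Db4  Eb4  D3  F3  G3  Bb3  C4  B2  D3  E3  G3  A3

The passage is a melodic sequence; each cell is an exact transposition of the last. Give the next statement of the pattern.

G#2 B2 C#3 E3 F#3

With a 5-note motive the entries are F3, D3, B2, each down a 3rd from the previous.
So cell 4 is G#2 B2 C#3 E3 F#3.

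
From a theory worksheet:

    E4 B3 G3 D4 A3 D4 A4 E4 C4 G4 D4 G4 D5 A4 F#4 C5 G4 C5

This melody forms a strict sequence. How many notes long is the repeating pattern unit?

18 notes total. Splitting into 3 groups of 6:
E4 B3 G3 D4 A3 D4 | A4 E4 C4 G4 D4 G4 | D5 A4 F#4 C5 G4 C5
Every group is a transposition up a 4th of the one before; no shorter unit works.

6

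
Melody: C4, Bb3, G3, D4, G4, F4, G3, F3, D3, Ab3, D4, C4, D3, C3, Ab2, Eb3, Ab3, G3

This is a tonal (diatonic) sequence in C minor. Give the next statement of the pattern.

Ab2 G2 Eb2 Bb2 Eb3 D3

With a 6-note motive the entries are C4, G3, D3, each down a 4th from the previous.
So cell 4 is Ab2 G2 Eb2 Bb2 Eb3 D3.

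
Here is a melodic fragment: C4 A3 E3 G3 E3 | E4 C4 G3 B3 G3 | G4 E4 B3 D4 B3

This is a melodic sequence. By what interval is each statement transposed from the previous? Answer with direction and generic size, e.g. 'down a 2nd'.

up a 3rd

With a 5-note motive the entries are C4, E4, G4, each up a 3rd from the previous.
From C4 to E4: up a 3rd.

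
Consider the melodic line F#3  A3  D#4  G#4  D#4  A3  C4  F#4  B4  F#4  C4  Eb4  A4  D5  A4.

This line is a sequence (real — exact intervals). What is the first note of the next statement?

Taking 5-note groups, the heads are F#3, A3, C4: the pattern moves up a 3rd.
The next head, up a 3rd from C4, is Eb4.

Eb4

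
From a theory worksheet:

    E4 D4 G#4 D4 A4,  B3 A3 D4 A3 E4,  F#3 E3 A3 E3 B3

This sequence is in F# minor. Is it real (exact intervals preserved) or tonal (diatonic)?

Every note is diatonic to F# minor.
Cell 1 has +6 semitones from note 2 to 3, but cell 2 has +5 — the interval quality changes while the contour stays the same, which is the hallmark of a tonal sequence.

tonal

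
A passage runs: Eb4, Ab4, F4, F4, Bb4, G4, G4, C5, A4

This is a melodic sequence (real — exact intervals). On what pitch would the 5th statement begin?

Taking 3-note groups, the heads are Eb4, F4, G4: the pattern moves up a 2nd.
Extending the heads up a 2nd: A4 → B4.

B4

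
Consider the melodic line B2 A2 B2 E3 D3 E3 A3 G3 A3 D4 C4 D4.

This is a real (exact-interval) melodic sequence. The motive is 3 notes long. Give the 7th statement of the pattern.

Taking 3-note groups, the heads are B2, E3, A3, D4: the pattern moves up a 4th.
Continuing the starts: G4 → C5 → F5.
Statement 7 starts on F5 and keeps the same exact contour: F5 Eb5 F5.

F5 Eb5 F5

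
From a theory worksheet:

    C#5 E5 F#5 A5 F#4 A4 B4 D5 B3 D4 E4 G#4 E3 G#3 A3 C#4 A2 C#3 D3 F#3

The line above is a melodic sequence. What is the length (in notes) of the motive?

4

Try groups of 4 (5 cells in 20 notes):
C#5 E5 F#5 A5 | F#4 A4 B4 D5 | B3 D4 E4 G#4 | E3 G#3 A3 C#4 | A2 C#3 D3 F#3
That's a consistent down a 5th shift per cell, and no other grouping gives one.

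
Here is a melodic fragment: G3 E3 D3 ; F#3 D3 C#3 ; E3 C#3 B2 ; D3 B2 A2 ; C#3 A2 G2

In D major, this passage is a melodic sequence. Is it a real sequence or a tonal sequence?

tonal

Every note is diatonic to D major.
Cell 1 has -3 semitones from note 1 to 2, but cell 2 has -4 — the interval quality changes while the contour stays the same, which is the hallmark of a tonal sequence.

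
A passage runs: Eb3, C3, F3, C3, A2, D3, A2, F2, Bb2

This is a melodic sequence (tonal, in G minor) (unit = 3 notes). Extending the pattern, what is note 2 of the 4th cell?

Grouping in 3s, the 2nd note of each cell is C3, A2, F2.
Each moves down a 3rd; the next is D2.

D2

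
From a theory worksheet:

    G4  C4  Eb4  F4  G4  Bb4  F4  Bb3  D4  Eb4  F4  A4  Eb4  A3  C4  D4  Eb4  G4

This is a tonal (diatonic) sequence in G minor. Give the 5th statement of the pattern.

C4 F3 A3 Bb3 C4 Eb4

With a 6-note motive the entries are G4, F4, Eb4, each down a 2nd from the previous.
Continuing the starts: D4 → C4.
From C4 the diatonic shape gives C4 F3 A3 Bb3 C4 Eb4.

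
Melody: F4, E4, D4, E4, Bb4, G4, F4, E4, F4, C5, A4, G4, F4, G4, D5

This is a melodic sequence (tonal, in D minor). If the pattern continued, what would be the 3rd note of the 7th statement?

C5

Grouping in 5s, the 3rd note of each cell is D4, E4, F4.
Carrying that up a 2nd forward: G4 → A4 → Bb4 → C5.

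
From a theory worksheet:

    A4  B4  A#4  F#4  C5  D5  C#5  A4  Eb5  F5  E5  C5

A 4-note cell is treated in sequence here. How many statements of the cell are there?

12 notes in groups of 4 gives 12/4 = 3 statements.
Starts: A4, C5, Eb5 — each up a 3rd.

3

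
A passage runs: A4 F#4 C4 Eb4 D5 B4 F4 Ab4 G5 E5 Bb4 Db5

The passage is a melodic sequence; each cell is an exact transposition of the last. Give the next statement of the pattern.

C6 A5 Eb5 Gb5

Taking 4-note groups, the heads are A4, D5, G5: the pattern moves up a 4th.
From C6 the exact shape gives C6 A5 Eb5 Gb5.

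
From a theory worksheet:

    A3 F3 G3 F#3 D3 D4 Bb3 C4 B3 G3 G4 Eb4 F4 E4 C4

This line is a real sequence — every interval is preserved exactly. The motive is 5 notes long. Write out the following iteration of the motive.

The 5-note cells begin on A3, D4, G4 — each up a 4th from the last.
So cell 4 is C5 Ab4 Bb4 A4 F4.

C5 Ab4 Bb4 A4 F4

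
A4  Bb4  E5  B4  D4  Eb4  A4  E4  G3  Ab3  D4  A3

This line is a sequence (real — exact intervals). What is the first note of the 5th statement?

F2

The 4-note cells begin on A4, D4, G3 — each down a 5th from the last.
Continuing: C3 → F2. Statement 5 starts on F2.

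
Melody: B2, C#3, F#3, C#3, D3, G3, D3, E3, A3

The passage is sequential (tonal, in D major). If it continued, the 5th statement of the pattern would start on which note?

With a 3-note motive the entries are B2, C#3, D3, each up a 2nd from the previous.
Extending the heads up a 2nd: E3 → F#3.

F#3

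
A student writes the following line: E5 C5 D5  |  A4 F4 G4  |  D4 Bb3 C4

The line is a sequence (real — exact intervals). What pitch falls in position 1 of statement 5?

C3

With 3-note cells, note 1 of each statement runs E5, A4, D4.
Carrying that down a 5th forward: G3 → C3.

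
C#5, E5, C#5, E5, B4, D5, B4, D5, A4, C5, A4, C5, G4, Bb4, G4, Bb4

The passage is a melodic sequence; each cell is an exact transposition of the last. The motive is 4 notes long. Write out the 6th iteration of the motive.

Eb4 Gb4 Eb4 Gb4

The 4-note cells begin on C#5, B4, A4, G4 — each down a 2nd from the last.
Continuing the starts: F4 → Eb4.
So cell 6 is Eb4 Gb4 Eb4 Gb4.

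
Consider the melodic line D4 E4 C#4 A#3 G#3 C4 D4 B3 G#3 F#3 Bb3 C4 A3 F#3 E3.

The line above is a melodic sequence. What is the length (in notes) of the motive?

Try groups of 5 (3 cells in 15 notes):
D4 E4 C#4 A#3 G#3 | C4 D4 B3 G#3 F#3 | Bb3 C4 A3 F#3 E3
That's a consistent down a 2nd shift per cell, and no other grouping gives one.

5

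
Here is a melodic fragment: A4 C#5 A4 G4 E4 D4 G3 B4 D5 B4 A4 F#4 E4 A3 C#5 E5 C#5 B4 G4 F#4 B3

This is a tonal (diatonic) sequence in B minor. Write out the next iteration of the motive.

D5 F#5 D5 C#5 A4 G4 C#4

Unit = 7 notes; the statements start on A4, B4, C#5, moving up a 2nd each time.
From D5 the diatonic shape gives D5 F#5 D5 C#5 A4 G4 C#4.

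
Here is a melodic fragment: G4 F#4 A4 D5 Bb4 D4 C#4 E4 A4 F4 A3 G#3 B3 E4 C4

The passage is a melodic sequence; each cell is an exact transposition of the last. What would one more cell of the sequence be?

The 5-note cells begin on G4, D4, A3 — each down a 4th from the last.
From E3 the exact shape gives E3 D#3 F#3 B3 G3.

E3 D#3 F#3 B3 G3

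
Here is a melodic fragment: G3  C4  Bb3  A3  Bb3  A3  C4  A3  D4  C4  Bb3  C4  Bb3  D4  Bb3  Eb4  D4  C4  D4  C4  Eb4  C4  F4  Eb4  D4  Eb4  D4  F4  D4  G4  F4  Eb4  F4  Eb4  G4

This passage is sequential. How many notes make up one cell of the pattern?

35 notes total. Splitting into 5 groups of 7:
G3 C4 Bb3 A3 Bb3 A3 C4 | A3 D4 C4 Bb3 C4 Bb3 D4 | Bb3 Eb4 D4 C4 D4 C4 Eb4 | C4 F4 Eb4 D4 Eb4 D4 F4 | D4 G4 F4 Eb4 F4 Eb4 G4
Every group is a transposition up a 2nd of the one before; no shorter unit works.

7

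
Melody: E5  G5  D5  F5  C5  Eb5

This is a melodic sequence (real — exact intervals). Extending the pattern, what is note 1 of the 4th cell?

Grouping in 2s, the 1st note of each cell is E5, D5, C5.
Each moves down a 2nd; the next is Bb4.

Bb4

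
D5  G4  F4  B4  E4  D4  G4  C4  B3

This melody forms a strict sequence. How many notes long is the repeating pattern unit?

3

9 notes total. Splitting into 3 groups of 3:
D5 G4 F4 | B4 E4 D4 | G4 C4 B3
That's a consistent down a 3rd shift per cell, and no other grouping gives one.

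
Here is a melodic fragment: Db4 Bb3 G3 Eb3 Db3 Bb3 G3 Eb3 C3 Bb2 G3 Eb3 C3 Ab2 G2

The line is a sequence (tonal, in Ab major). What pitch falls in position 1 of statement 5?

The unit is 5 notes. Position-1 pitches of the 3 shown cells: Db4, Bb3, G3.
Each moves down a 3rd. Continuing: Eb3 → C3.

C3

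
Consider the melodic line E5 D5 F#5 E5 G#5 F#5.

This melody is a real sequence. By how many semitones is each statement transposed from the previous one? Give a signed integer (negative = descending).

The 2-note cells begin on E5, F#5, G#5 — each up a 2nd from the last.
E5→F#5 is 78 − 76 = 2 semitones.

2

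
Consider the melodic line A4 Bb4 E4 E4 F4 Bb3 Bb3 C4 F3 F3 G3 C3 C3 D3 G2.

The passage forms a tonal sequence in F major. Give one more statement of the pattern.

The 3-note cells begin on A4, E4, Bb3, F3, C3 — each down a 4th from the last.
Statement 6 starts on G2 and keeps the same diatonic contour: G2 A2 D2.

G2 A2 D2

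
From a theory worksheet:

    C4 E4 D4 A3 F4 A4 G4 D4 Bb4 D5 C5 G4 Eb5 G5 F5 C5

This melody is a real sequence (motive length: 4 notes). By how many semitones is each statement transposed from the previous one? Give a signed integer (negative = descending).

Unit = 4 notes; the statements start on C4, F4, Bb4, Eb5, moving up a 4th each time.
C4 to F4 spans +5 semitones.

5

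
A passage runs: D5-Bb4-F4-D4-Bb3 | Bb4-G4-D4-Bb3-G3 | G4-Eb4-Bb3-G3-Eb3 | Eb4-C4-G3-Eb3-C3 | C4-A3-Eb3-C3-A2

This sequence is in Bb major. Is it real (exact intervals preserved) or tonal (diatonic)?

tonal

Every note is diatonic to Bb major.
Cell 1 has -4 semitones from note 1 to 2, but cell 2 has -3 — the interval quality changes while the contour stays the same, which is the hallmark of a tonal sequence.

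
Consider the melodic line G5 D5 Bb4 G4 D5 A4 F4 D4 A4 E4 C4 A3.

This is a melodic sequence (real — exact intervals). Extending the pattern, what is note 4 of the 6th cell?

With 4-note cells, note 4 of each statement runs G4, D4, A3.
Extending down a 4th: E3 → B2 → F#2.

F#2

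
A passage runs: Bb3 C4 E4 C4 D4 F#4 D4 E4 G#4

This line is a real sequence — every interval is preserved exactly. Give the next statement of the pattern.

Unit = 3 notes; the statements start on Bb3, C4, D4, moving up a 2nd each time.
So cell 4 is E4 F#4 A#4.

E4 F#4 A#4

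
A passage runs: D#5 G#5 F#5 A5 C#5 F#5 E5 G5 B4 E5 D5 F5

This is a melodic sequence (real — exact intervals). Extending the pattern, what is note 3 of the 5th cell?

Grouping in 4s, the 3rd note of each cell is F#5, E5, D5.
Extending down a 2nd: C5 → Bb4.

Bb4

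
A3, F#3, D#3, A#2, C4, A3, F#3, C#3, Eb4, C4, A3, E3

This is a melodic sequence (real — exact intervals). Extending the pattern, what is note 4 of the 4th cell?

G3

The unit is 4 notes. Position-4 pitches of the 3 shown cells: A#2, C#3, E3.
Each moves up a 3rd; the next is G3.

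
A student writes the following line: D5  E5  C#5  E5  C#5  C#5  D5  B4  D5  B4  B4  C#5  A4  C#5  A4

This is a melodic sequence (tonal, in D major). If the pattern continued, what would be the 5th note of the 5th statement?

F#4

With 5-note cells, note 5 of each statement runs C#5, B4, A4.
Extending down a 2nd: G4 → F#4.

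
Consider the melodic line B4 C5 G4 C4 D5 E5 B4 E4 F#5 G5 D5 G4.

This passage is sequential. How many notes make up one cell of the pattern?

4

Try groups of 4 (3 cells in 12 notes):
B4 C5 G4 C4 | D5 E5 B4 E4 | F#5 G5 D5 G4
Every group is a transposition up a 3rd of the one before; no shorter unit works.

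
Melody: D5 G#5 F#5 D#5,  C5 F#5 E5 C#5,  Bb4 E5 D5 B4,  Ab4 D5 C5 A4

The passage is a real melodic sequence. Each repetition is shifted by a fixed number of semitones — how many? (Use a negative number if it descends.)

Taking 4-note groups, the heads are D5, C5, Bb4, Ab4: the pattern moves down a 2nd.
D5 to C5 spans -2 semitones.

-2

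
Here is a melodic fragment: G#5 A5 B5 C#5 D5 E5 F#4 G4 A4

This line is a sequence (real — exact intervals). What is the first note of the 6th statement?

The 3-note cells begin on G#5, C#5, F#4 — each down a 5th from the last.
Extending the heads down a 5th: B3 → E3 → A2.

A2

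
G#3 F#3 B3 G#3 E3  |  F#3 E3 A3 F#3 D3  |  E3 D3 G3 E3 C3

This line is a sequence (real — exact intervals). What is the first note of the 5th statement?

C3

Taking 5-note groups, the heads are G#3, F#3, E3: the pattern moves down a 2nd.
Continuing: D3 → C3. Statement 5 starts on C3.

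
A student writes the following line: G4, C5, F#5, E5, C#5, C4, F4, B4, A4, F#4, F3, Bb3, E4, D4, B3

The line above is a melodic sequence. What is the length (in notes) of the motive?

5

There are 15 notes; a 5-note unit gives 3 cells:
G4 C5 F#5 E5 C#5 | C4 F4 B4 A4 F#4 | F3 Bb3 E4 D4 B3
That's a consistent down a 5th shift per cell, and no other grouping gives one.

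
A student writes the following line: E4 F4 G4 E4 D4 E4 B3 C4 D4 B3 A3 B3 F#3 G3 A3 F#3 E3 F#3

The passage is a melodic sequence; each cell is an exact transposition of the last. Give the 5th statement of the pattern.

Taking 6-note groups, the heads are E4, B3, F#3: the pattern moves down a 4th.
Continuing the starts: C#3 → G#2.
Statement 5 starts on G#2 and keeps the same exact contour: G#2 A2 B2 G#2 F#2 G#2.

G#2 A2 B2 G#2 F#2 G#2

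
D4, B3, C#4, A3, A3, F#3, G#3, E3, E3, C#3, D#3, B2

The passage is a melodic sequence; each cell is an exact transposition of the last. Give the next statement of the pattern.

The 4-note cells begin on D4, A3, E3 — each down a 4th from the last.
From B2 the exact shape gives B2 G#2 A#2 F#2.

B2 G#2 A#2 F#2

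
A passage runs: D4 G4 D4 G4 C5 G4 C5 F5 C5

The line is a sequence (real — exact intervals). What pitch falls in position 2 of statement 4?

Bb5

Grouping in 3s, the 2nd note of each cell is G4, C5, F5.
One more up a 4th gives Bb5.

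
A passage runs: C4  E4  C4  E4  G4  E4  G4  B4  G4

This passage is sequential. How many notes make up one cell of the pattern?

3

Try groups of 3 (3 cells in 9 notes):
C4 E4 C4 | E4 G4 E4 | G4 B4 G4
That's a consistent up a 3rd shift per cell, and no other grouping gives one.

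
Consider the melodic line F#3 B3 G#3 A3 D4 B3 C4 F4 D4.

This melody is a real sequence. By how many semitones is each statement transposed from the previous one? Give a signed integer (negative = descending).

With a 3-note motive the entries are F#3, A3, C4, each up a 3rd from the previous.
Counting half-steps from F#3 to A3: 3.

3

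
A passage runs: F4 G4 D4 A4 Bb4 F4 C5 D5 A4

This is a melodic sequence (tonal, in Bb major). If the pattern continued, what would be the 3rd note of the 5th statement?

Eb5

Grouping in 3s, the 3rd note of each cell is D4, F4, A4.
Carrying that up a 3rd forward: C5 → Eb5.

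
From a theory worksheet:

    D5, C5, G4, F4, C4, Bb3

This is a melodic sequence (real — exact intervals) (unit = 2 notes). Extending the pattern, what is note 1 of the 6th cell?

The unit is 2 notes. Position-1 pitches of the 3 shown cells: D5, G4, C4.
Carrying that down a 5th forward: F3 → Bb2 → Eb2.

Eb2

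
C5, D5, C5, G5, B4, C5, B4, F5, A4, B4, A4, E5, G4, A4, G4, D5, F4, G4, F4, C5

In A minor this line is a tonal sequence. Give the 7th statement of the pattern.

With a 4-note motive the entries are C5, B4, A4, G4, F4, each down a 2nd from the previous.
Continuing the starts: E4 → D4.
From D4 the diatonic shape gives D4 E4 D4 A4.

D4 E4 D4 A4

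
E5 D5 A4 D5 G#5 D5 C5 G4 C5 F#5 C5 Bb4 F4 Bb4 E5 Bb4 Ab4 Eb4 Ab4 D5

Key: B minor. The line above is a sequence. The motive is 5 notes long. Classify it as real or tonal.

Each cell has the same semitone pattern (-2, -5, 5, 6) — intervals are preserved exactly.
And G#5 lies outside B minor, so the sequence is real rather than tonal.

real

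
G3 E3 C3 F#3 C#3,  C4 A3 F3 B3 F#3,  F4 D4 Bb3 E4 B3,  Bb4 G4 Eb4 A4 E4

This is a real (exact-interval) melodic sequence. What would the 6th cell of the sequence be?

Ab5 F5 Db5 G5 D5

Unit = 5 notes; the statements start on G3, C4, F4, Bb4, moving up a 4th each time.
Carrying on: Eb5 → Ab5.
From Ab5 the exact shape gives Ab5 F5 Db5 G5 D5.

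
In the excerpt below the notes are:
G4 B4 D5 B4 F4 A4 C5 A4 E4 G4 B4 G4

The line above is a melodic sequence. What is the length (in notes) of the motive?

Try groups of 4 (3 cells in 12 notes):
G4 B4 D5 B4 | F4 A4 C5 A4 | E4 G4 B4 G4
Every group is a transposition down a 2nd of the one before; no shorter unit works.

4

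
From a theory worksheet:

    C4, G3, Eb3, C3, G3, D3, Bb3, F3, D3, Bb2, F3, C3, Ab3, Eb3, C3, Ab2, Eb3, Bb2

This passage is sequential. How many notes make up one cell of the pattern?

Try groups of 6 (3 cells in 18 notes):
C4 G3 Eb3 C3 G3 D3 | Bb3 F3 D3 Bb2 F3 C3 | Ab3 Eb3 C3 Ab2 Eb3 Bb2
Each cell is the previous one down a 2nd — so the unit is 6 notes.

6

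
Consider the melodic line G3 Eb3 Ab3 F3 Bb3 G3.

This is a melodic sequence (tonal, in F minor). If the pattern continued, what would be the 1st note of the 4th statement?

The unit is 2 notes. Position-1 pitches of the 3 shown cells: G3, Ab3, Bb3.
Each moves up a 2nd; the next is C4.

C4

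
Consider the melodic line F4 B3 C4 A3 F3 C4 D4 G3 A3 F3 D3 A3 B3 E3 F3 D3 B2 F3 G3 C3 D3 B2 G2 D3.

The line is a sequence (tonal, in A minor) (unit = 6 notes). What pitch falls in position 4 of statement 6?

The unit is 6 notes. Position-4 pitches of the 4 shown cells: A3, F3, D3, B2.
Carrying that down a 3rd forward: G2 → E2.

E2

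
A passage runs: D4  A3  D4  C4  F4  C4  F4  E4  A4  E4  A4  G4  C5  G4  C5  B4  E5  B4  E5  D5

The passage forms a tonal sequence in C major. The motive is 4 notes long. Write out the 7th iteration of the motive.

Taking 4-note groups, the heads are D4, F4, A4, C5, E5: the pattern moves up a 3rd.
Carrying on: G5 → B5.
Statement 7 starts on B5 and keeps the same diatonic contour: B5 F5 B5 A5.

B5 F5 B5 A5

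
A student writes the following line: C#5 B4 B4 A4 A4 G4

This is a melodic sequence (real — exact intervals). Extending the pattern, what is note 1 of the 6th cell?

Grouping in 2s, the 1st note of each cell is C#5, B4, A4.
Carrying that down a 2nd forward: G4 → F4 → Eb4.

Eb4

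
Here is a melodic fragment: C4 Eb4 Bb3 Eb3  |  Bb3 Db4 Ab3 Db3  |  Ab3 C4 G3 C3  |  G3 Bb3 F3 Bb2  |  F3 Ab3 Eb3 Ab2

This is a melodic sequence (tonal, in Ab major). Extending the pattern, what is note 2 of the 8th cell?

Eb3

Grouping in 4s, the 2nd note of each cell is Eb4, Db4, C4, Bb3, Ab3.
Extending down a 2nd: G3 → F3 → Eb3.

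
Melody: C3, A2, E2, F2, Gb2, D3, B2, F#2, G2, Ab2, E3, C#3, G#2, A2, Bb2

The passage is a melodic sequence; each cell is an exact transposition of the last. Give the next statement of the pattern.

Taking 5-note groups, the heads are C3, D3, E3: the pattern moves up a 2nd.
Statement 4 starts on F#3 and keeps the same exact contour: F#3 D#3 A#2 B2 C3.

F#3 D#3 A#2 B2 C3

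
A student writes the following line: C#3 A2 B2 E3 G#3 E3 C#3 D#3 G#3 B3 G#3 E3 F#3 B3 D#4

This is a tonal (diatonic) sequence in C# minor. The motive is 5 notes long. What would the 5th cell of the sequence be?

D#4 B3 C#4 F#4 A4

Taking 5-note groups, the heads are C#3, E3, G#3: the pattern moves up a 3rd.
Carrying on: B3 → D#4.
From D#4 the diatonic shape gives D#4 B3 C#4 F#4 A4.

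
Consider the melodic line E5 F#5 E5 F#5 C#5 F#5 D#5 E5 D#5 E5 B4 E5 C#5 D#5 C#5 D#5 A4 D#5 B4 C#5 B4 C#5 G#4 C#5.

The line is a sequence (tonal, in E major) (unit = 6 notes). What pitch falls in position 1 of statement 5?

Grouping in 6s, the 1st note of each cell is E5, D#5, C#5, B4.
Each moves down a 2nd; the next is A4.

A4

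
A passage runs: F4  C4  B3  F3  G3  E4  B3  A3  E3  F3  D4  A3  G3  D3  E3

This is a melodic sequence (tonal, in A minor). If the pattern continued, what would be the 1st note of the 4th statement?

C4

With 5-note cells, note 1 of each statement runs F4, E4, D4.
From D4, down a 2nd gives C4.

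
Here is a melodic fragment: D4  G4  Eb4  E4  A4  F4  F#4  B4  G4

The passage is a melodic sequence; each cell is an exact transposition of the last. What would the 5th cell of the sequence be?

A#4 D#5 B4

Unit = 3 notes; the statements start on D4, E4, F#4, moving up a 2nd each time.
Extending up a 2nd: G#4 → A#4.
Statement 5 starts on A#4 and keeps the same exact contour: A#4 D#5 B4.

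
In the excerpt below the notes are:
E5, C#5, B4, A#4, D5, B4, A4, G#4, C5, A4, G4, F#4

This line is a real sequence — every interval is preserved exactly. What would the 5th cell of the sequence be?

Ab4 F4 Eb4 D4

Unit = 4 notes; the statements start on E5, D5, C5, moving down a 2nd each time.
Continuing the starts: Bb4 → Ab4.
Statement 5 starts on Ab4 and keeps the same exact contour: Ab4 F4 Eb4 D4.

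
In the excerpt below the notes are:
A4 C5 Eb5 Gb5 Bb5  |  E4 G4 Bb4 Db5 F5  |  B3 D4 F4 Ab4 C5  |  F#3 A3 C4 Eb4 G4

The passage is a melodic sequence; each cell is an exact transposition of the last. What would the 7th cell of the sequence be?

Unit = 5 notes; the statements start on A4, E4, B3, F#3, moving down a 4th each time.
Extending down a 4th: C#3 → G#2 → D#2.
Statement 7 starts on D#2 and keeps the same exact contour: D#2 F#2 A2 C3 E3.

D#2 F#2 A2 C3 E3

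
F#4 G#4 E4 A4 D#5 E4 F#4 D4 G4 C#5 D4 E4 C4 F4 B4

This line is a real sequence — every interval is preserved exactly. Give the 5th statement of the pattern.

Taking 5-note groups, the heads are F#4, E4, D4: the pattern moves down a 2nd.
Extending down a 2nd: C4 → Bb3.
Statement 5 starts on Bb3 and keeps the same exact contour: Bb3 C4 Ab3 Db4 G4.

Bb3 C4 Ab3 Db4 G4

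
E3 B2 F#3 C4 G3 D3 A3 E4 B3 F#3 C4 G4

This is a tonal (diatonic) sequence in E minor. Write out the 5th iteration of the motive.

F#4 C4 G4 D5

Unit = 4 notes; the statements start on E3, G3, B3, moving up a 3rd each time.
Carrying on: D4 → F#4.
Statement 5 starts on F#4 and keeps the same diatonic contour: F#4 C4 G4 D5.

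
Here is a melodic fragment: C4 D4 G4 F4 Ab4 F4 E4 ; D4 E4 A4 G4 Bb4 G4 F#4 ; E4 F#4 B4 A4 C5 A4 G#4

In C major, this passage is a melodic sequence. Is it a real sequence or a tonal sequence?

real

Each cell has the same semitone pattern (2, 5, -2, 3, -3, -1) — intervals are preserved exactly.
And Ab4 lies outside C major, so the sequence is real rather than tonal.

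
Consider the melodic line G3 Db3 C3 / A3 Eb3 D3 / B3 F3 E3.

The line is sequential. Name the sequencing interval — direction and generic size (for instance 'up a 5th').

Unit = 3 notes; the statements start on G3, A3, B3, moving up a 2nd each time.
From G3 to A3: up a 2nd.

up a 2nd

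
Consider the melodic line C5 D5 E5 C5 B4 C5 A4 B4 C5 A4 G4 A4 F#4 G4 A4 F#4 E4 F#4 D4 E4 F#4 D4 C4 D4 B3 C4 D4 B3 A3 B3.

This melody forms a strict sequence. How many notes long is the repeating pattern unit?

6

Try groups of 6 (5 cells in 30 notes):
C5 D5 E5 C5 B4 C5 | A4 B4 C5 A4 G4 A4 | F#4 G4 A4 F#4 E4 F#4 | D4 E4 F#4 D4 C4 D4 | B3 C4 D4 B3 A3 B3
Each cell is the previous one down a 3rd — so the unit is 6 notes.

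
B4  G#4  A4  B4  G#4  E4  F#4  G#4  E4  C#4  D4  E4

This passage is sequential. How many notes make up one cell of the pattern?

There are 12 notes; a 4-note unit gives 3 cells:
B4 G#4 A4 B4 | G#4 E4 F#4 G#4 | E4 C#4 D4 E4
Each cell is the previous one down a 3rd — so the unit is 4 notes.

4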